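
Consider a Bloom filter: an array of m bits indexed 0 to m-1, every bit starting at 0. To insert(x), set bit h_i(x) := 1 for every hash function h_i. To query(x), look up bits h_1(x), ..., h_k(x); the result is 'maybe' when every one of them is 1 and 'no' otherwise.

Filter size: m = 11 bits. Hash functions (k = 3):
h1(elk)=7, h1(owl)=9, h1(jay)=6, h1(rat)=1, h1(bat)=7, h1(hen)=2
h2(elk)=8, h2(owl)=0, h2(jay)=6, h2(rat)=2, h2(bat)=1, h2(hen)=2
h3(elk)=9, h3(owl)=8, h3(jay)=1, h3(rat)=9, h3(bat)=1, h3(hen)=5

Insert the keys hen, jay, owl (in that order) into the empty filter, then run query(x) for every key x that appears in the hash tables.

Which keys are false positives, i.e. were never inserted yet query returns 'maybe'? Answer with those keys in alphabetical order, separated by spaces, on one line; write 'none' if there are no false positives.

Answer: rat

Derivation:
Start: bits=00000000000
After insert 'hen': sets bits 2 5 -> bits=00100100000
After insert 'jay': sets bits 1 6 -> bits=01100110000
After insert 'owl': sets bits 0 8 9 -> bits=11100110110
Not inserted: bat elk rat — query each against bits=11100110110:
query bat: checks bit1=1, bit7=0 (has a 0) -> no => not a false positive
query elk: checks bit7=0, bit8=1, bit9=1 (has a 0) -> no => not a false positive
query rat: checks bit1=1, bit2=1, bit9=1 (all 1) -> maybe => FALSE POSITIVE
False positives (alphabetical): rat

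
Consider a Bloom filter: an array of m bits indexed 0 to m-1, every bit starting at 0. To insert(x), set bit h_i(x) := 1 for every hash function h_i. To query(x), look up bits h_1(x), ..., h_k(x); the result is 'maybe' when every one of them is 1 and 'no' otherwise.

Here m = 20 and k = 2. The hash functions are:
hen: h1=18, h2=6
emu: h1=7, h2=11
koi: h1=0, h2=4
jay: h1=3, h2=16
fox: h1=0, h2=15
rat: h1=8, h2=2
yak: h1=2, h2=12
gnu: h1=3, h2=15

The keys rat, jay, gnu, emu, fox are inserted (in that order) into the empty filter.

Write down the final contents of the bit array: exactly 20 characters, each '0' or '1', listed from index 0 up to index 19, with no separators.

Answer: 10110001100100011000

Derivation:
Start: bits=00000000000000000000
After insert 'rat': sets bits 2 8 -> bits=00100000100000000000
After insert 'jay': sets bits 3 16 -> bits=00110000100000001000
After insert 'gnu': sets bits 3 15 -> bits=00110000100000011000
After insert 'emu': sets bits 7 11 -> bits=00110001100100011000
After insert 'fox': sets bits 0 15 -> bits=10110001100100011000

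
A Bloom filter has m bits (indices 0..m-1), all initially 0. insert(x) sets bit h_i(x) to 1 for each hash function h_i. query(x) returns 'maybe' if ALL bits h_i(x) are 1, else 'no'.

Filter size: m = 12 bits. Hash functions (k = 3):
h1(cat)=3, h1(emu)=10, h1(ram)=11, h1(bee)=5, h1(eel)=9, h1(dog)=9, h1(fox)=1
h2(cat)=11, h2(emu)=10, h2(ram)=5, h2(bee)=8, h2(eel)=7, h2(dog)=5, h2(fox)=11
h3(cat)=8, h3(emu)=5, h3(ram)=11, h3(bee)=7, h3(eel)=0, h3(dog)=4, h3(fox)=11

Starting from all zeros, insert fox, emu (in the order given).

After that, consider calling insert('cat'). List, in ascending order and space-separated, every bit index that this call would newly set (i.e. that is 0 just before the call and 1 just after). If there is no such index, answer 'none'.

Answer: 3 8

Derivation:
Start: bits=000000000000
After insert 'fox': sets bits 1 11 -> bits=010000000001
After insert 'emu': sets bits 5 10 -> bits=010001000011
insert 'cat' would touch bits 3 8 11; currently bit3=0, bit8=0, bit11=1
Bits that are 0 among those (would change 0->1): 3 8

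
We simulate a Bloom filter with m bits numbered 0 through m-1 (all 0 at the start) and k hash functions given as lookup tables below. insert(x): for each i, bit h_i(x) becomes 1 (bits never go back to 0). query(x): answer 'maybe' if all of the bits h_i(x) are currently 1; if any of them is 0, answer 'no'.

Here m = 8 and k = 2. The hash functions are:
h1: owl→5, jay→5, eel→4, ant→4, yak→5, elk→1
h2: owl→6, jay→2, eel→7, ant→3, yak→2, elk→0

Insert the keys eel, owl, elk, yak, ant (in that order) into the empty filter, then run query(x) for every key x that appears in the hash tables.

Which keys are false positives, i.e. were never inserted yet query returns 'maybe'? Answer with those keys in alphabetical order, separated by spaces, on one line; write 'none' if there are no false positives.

Start: bits=00000000
After insert 'eel': sets bits 4 7 -> bits=00001001
After insert 'owl': sets bits 5 6 -> bits=00001111
After insert 'elk': sets bits 0 1 -> bits=11001111
After insert 'yak': sets bits 2 5 -> bits=11101111
After insert 'ant': sets bits 3 4 -> bits=11111111
Not inserted: jay — query each against bits=11111111:
query jay: checks bit2=1, bit5=1 (all 1) -> maybe => FALSE POSITIVE
False positives (alphabetical): jay

Answer: jay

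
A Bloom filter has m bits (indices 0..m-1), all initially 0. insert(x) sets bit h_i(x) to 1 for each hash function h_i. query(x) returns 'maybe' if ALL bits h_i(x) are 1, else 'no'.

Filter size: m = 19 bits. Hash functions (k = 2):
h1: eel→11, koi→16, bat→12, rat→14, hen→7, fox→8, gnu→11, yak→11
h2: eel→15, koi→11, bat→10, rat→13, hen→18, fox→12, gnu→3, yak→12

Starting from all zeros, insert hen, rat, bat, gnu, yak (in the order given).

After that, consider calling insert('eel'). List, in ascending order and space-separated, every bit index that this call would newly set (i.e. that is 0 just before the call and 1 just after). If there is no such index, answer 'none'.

Start: bits=0000000000000000000
After insert 'hen': sets bits 7 18 -> bits=0000000100000000001
After insert 'rat': sets bits 13 14 -> bits=0000000100000110001
After insert 'bat': sets bits 10 12 -> bits=0000000100101110001
After insert 'gnu': sets bits 3 11 -> bits=0001000100111110001
After insert 'yak': sets bits 11 12 -> bits=0001000100111110001
insert 'eel' would touch bits 11 15; currently bit11=1, bit15=0
Bits that are 0 among those (would change 0->1): 15

Answer: 15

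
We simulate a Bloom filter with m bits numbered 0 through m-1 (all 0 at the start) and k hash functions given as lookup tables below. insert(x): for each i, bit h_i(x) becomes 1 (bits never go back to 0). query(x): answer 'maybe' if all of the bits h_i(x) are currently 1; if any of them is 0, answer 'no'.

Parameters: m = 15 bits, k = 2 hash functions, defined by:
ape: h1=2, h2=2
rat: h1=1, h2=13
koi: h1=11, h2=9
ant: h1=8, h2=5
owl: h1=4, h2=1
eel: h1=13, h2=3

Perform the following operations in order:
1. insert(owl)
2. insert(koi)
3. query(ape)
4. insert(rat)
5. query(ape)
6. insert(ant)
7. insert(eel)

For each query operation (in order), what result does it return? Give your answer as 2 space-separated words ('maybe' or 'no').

Answer: no no

Derivation:
Start: bits=000000000000000
Op 1: insert owl -> sets bits 1 4 -> bits=010010000000000
Op 2: insert koi -> sets bits 9 11 -> bits=010010000101000
Op 3: query ape -> checks bit2=0 (has a 0) -> no
Op 4: insert rat -> sets bits 1 13 -> bits=010010000101010
Op 5: query ape -> checks bit2=0 (has a 0) -> no
Op 6: insert ant -> sets bits 5 8 -> bits=010011001101010
Op 7: insert eel -> sets bits 3 13 -> bits=010111001101010
Query results in order: no no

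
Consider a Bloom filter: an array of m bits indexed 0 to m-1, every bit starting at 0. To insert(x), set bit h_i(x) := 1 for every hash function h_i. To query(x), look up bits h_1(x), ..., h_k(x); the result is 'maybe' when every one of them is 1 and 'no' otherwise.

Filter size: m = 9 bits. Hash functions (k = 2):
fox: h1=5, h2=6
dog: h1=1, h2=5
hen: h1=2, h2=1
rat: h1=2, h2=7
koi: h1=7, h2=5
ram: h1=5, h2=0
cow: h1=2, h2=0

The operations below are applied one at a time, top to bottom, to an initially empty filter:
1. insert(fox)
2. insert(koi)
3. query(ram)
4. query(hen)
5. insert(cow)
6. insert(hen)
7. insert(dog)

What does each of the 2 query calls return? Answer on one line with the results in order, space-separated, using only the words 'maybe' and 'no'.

Start: bits=000000000
Op 1: insert fox -> sets bits 5 6 -> bits=000001100
Op 2: insert koi -> sets bits 5 7 -> bits=000001110
Op 3: query ram -> checks bit0=0, bit5=1 (has a 0) -> no
Op 4: query hen -> checks bit1=0, bit2=0 (has a 0) -> no
Op 5: insert cow -> sets bits 0 2 -> bits=101001110
Op 6: insert hen -> sets bits 1 2 -> bits=111001110
Op 7: insert dog -> sets bits 1 5 -> bits=111001110
Query results in order: no no

Answer: no no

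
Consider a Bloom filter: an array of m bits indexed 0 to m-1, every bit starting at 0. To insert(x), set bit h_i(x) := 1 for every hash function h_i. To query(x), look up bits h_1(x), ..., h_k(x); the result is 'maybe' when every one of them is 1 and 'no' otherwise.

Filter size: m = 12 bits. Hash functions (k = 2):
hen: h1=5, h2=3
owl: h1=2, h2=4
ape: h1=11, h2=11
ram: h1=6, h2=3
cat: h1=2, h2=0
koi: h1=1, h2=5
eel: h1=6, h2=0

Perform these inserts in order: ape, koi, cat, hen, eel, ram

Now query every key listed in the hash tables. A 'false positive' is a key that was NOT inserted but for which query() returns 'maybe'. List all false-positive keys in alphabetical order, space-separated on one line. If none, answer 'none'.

Start: bits=000000000000
After insert 'ape': sets bits 11 -> bits=000000000001
After insert 'koi': sets bits 1 5 -> bits=010001000001
After insert 'cat': sets bits 0 2 -> bits=111001000001
After insert 'hen': sets bits 3 5 -> bits=111101000001
After insert 'eel': sets bits 0 6 -> bits=111101100001
After insert 'ram': sets bits 3 6 -> bits=111101100001
Not inserted: owl — query each against bits=111101100001:
query owl: checks bit2=1, bit4=0 (has a 0) -> no => not a false positive
False positives (alphabetical): none

Answer: none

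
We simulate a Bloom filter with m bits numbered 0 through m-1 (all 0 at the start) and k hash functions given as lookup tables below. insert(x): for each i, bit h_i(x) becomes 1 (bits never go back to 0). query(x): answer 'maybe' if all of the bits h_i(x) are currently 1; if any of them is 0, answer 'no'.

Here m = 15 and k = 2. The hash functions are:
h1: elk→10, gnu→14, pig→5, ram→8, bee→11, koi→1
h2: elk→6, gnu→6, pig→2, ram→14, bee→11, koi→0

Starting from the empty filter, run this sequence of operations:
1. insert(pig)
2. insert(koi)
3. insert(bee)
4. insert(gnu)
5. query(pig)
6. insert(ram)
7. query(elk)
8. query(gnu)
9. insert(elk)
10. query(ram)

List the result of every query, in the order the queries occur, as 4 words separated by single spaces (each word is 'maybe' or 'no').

Answer: maybe no maybe maybe

Derivation:
Start: bits=000000000000000
Op 1: insert pig -> sets bits 2 5 -> bits=001001000000000
Op 2: insert koi -> sets bits 0 1 -> bits=111001000000000
Op 3: insert bee -> sets bits 11 -> bits=111001000001000
Op 4: insert gnu -> sets bits 6 14 -> bits=111001100001001
Op 5: query pig -> checks bit2=1, bit5=1 (all 1) -> maybe
Op 6: insert ram -> sets bits 8 14 -> bits=111001101001001
Op 7: query elk -> checks bit6=1, bit10=0 (has a 0) -> no
Op 8: query gnu -> checks bit6=1, bit14=1 (all 1) -> maybe
Op 9: insert elk -> sets bits 6 10 -> bits=111001101011001
Op 10: query ram -> checks bit8=1, bit14=1 (all 1) -> maybe
Query results in order: maybe no maybe maybe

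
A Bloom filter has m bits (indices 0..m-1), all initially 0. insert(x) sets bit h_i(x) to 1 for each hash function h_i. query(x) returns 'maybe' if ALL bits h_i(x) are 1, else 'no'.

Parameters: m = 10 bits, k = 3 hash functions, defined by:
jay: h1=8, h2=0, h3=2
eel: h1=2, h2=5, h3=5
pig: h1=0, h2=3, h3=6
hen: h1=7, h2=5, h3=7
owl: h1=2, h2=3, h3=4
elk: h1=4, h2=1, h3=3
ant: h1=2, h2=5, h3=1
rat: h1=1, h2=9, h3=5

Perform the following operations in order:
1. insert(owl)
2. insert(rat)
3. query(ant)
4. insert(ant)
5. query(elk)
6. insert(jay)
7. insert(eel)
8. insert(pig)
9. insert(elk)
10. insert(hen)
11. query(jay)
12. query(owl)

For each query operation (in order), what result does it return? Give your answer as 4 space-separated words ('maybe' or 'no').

Start: bits=0000000000
Op 1: insert owl -> sets bits 2 3 4 -> bits=0011100000
Op 2: insert rat -> sets bits 1 5 9 -> bits=0111110001
Op 3: query ant -> checks bit1=1, bit2=1, bit5=1 (all 1) -> maybe
Op 4: insert ant -> sets bits 1 2 5 -> bits=0111110001
Op 5: query elk -> checks bit1=1, bit3=1, bit4=1 (all 1) -> maybe
Op 6: insert jay -> sets bits 0 2 8 -> bits=1111110011
Op 7: insert eel -> sets bits 2 5 -> bits=1111110011
Op 8: insert pig -> sets bits 0 3 6 -> bits=1111111011
Op 9: insert elk -> sets bits 1 3 4 -> bits=1111111011
Op 10: insert hen -> sets bits 5 7 -> bits=1111111111
Op 11: query jay -> checks bit0=1, bit2=1, bit8=1 (all 1) -> maybe
Op 12: query owl -> checks bit2=1, bit3=1, bit4=1 (all 1) -> maybe
Query results in order: maybe maybe maybe maybe

Answer: maybe maybe maybe maybe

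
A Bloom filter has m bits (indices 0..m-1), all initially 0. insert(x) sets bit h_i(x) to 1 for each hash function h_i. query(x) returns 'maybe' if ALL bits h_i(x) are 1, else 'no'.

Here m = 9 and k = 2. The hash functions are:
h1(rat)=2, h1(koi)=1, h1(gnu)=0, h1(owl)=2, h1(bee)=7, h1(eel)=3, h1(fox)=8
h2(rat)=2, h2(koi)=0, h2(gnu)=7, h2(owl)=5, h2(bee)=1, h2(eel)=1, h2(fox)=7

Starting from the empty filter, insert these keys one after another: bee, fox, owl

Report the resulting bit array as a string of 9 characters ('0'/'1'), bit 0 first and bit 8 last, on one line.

Answer: 011001011

Derivation:
Start: bits=000000000
After insert 'bee': sets bits 1 7 -> bits=010000010
After insert 'fox': sets bits 7 8 -> bits=010000011
After insert 'owl': sets bits 2 5 -> bits=011001011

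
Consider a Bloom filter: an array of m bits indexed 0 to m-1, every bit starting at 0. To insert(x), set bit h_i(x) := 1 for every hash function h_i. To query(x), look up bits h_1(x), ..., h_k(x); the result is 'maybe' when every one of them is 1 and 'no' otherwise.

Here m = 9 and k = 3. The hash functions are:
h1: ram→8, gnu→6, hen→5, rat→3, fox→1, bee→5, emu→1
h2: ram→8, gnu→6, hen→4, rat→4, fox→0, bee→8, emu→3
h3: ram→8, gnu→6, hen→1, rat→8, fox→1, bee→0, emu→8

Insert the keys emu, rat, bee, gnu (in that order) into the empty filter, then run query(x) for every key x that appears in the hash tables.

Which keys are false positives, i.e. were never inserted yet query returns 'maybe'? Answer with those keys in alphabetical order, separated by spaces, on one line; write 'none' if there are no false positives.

Answer: fox hen ram

Derivation:
Start: bits=000000000
After insert 'emu': sets bits 1 3 8 -> bits=010100001
After insert 'rat': sets bits 3 4 8 -> bits=010110001
After insert 'bee': sets bits 0 5 8 -> bits=110111001
After insert 'gnu': sets bits 6 -> bits=110111101
Not inserted: fox hen ram — query each against bits=110111101:
query fox: checks bit0=1, bit1=1 (all 1) -> maybe => FALSE POSITIVE
query hen: checks bit1=1, bit4=1, bit5=1 (all 1) -> maybe => FALSE POSITIVE
query ram: checks bit8=1 (all 1) -> maybe => FALSE POSITIVE
False positives (alphabetical): fox hen ram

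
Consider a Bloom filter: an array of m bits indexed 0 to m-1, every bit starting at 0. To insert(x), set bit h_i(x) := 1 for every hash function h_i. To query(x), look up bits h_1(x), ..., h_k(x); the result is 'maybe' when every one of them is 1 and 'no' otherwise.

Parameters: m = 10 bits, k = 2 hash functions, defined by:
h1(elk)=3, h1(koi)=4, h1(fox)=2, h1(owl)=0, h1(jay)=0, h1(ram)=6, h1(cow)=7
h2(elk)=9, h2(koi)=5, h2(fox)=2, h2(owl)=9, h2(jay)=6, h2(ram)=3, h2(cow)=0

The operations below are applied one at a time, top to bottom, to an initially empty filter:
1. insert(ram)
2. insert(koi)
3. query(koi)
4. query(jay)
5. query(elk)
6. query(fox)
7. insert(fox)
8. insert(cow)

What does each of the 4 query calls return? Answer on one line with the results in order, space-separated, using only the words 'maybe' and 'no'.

Start: bits=0000000000
Op 1: insert ram -> sets bits 3 6 -> bits=0001001000
Op 2: insert koi -> sets bits 4 5 -> bits=0001111000
Op 3: query koi -> checks bit4=1, bit5=1 (all 1) -> maybe
Op 4: query jay -> checks bit0=0, bit6=1 (has a 0) -> no
Op 5: query elk -> checks bit3=1, bit9=0 (has a 0) -> no
Op 6: query fox -> checks bit2=0 (has a 0) -> no
Op 7: insert fox -> sets bits 2 -> bits=0011111000
Op 8: insert cow -> sets bits 0 7 -> bits=1011111100
Query results in order: maybe no no no

Answer: maybe no no no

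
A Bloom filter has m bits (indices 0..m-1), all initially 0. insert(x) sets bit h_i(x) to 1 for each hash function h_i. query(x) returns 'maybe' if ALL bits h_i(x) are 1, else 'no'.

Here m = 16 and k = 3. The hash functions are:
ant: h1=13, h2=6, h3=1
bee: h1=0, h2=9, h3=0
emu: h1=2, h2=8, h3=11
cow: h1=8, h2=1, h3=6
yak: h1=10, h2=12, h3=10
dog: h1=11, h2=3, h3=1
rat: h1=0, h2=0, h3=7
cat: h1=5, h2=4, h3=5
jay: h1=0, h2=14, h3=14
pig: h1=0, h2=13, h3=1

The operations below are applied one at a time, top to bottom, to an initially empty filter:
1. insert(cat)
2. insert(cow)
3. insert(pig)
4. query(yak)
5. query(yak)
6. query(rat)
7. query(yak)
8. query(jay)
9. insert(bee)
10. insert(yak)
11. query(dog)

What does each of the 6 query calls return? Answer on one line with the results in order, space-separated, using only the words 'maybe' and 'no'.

Answer: no no no no no no

Derivation:
Start: bits=0000000000000000
Op 1: insert cat -> sets bits 4 5 -> bits=0000110000000000
Op 2: insert cow -> sets bits 1 6 8 -> bits=0100111010000000
Op 3: insert pig -> sets bits 0 1 13 -> bits=1100111010000100
Op 4: query yak -> checks bit10=0, bit12=0 (has a 0) -> no
Op 5: query yak -> checks bit10=0, bit12=0 (has a 0) -> no
Op 6: query rat -> checks bit0=1, bit7=0 (has a 0) -> no
Op 7: query yak -> checks bit10=0, bit12=0 (has a 0) -> no
Op 8: query jay -> checks bit0=1, bit14=0 (has a 0) -> no
Op 9: insert bee -> sets bits 0 9 -> bits=1100111011000100
Op 10: insert yak -> sets bits 10 12 -> bits=1100111011101100
Op 11: query dog -> checks bit1=1, bit3=0, bit11=0 (has a 0) -> no
Query results in order: no no no no no no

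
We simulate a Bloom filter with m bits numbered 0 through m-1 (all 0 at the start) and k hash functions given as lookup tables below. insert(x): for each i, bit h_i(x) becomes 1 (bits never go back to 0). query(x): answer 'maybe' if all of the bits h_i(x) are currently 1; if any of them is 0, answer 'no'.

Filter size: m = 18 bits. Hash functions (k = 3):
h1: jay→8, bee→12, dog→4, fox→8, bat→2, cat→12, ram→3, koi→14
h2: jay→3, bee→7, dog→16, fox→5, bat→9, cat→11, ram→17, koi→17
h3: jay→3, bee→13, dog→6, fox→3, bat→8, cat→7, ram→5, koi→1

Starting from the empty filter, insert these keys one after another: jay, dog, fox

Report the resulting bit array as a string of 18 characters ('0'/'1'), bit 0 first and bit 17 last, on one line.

Start: bits=000000000000000000
After insert 'jay': sets bits 3 8 -> bits=000100001000000000
After insert 'dog': sets bits 4 6 16 -> bits=000110101000000010
After insert 'fox': sets bits 3 5 8 -> bits=000111101000000010

Answer: 000111101000000010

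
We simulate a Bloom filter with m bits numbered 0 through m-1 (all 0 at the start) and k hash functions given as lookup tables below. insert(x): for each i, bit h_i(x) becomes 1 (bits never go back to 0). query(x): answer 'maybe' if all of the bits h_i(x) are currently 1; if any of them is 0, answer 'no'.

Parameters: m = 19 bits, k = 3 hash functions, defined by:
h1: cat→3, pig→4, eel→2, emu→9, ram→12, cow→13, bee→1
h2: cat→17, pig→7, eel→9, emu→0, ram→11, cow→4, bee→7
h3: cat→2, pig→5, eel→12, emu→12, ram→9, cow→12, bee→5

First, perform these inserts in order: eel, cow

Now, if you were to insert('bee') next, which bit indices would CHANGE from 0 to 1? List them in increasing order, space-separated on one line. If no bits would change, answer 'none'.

Start: bits=0000000000000000000
After insert 'eel': sets bits 2 9 12 -> bits=0010000001001000000
After insert 'cow': sets bits 4 12 13 -> bits=0010100001001100000
insert 'bee' would touch bits 1 5 7; currently bit1=0, bit5=0, bit7=0
Bits that are 0 among those (would change 0->1): 1 5 7

Answer: 1 5 7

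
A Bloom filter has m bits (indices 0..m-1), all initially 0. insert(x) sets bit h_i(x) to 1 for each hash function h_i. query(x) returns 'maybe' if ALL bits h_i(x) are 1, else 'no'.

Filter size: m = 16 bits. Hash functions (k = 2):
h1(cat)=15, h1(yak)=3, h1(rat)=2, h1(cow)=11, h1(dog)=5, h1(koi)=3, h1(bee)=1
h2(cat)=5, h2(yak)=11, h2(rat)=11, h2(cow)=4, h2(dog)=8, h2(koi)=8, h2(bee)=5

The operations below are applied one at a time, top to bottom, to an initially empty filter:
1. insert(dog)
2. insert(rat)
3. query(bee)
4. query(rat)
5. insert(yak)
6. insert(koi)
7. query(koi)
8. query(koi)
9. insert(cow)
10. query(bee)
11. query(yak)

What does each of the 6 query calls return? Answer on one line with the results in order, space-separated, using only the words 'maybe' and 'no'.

Start: bits=0000000000000000
Op 1: insert dog -> sets bits 5 8 -> bits=0000010010000000
Op 2: insert rat -> sets bits 2 11 -> bits=0010010010010000
Op 3: query bee -> checks bit1=0, bit5=1 (has a 0) -> no
Op 4: query rat -> checks bit2=1, bit11=1 (all 1) -> maybe
Op 5: insert yak -> sets bits 3 11 -> bits=0011010010010000
Op 6: insert koi -> sets bits 3 8 -> bits=0011010010010000
Op 7: query koi -> checks bit3=1, bit8=1 (all 1) -> maybe
Op 8: query koi -> checks bit3=1, bit8=1 (all 1) -> maybe
Op 9: insert cow -> sets bits 4 11 -> bits=0011110010010000
Op 10: query bee -> checks bit1=0, bit5=1 (has a 0) -> no
Op 11: query yak -> checks bit3=1, bit11=1 (all 1) -> maybe
Query results in order: no maybe maybe maybe no maybe

Answer: no maybe maybe maybe no maybe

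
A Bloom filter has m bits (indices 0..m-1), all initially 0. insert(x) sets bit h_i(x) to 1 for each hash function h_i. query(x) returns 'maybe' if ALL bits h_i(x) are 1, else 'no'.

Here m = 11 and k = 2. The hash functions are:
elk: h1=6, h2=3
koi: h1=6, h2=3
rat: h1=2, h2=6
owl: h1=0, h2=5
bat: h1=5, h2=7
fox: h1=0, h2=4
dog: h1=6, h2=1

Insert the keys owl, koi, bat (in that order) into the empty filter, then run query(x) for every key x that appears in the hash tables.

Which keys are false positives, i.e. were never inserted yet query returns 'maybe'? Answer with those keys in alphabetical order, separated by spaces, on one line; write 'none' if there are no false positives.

Start: bits=00000000000
After insert 'owl': sets bits 0 5 -> bits=10000100000
After insert 'koi': sets bits 3 6 -> bits=10010110000
After insert 'bat': sets bits 5 7 -> bits=10010111000
Not inserted: dog elk fox rat — query each against bits=10010111000:
query dog: checks bit1=0, bit6=1 (has a 0) -> no => not a false positive
query elk: checks bit3=1, bit6=1 (all 1) -> maybe => FALSE POSITIVE
query fox: checks bit0=1, bit4=0 (has a 0) -> no => not a false positive
query rat: checks bit2=0, bit6=1 (has a 0) -> no => not a false positive
False positives (alphabetical): elk

Answer: elk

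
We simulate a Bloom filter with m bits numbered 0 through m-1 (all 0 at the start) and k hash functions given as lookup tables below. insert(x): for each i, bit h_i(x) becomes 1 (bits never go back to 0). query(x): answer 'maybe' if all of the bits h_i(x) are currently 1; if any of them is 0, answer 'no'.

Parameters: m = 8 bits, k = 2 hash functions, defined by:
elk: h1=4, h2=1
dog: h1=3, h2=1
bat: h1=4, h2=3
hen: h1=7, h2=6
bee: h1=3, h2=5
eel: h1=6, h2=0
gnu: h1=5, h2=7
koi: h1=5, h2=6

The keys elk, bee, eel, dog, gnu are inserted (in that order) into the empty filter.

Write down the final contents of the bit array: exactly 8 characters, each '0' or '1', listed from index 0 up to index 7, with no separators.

Start: bits=00000000
After insert 'elk': sets bits 1 4 -> bits=01001000
After insert 'bee': sets bits 3 5 -> bits=01011100
After insert 'eel': sets bits 0 6 -> bits=11011110
After insert 'dog': sets bits 1 3 -> bits=11011110
After insert 'gnu': sets bits 5 7 -> bits=11011111

Answer: 11011111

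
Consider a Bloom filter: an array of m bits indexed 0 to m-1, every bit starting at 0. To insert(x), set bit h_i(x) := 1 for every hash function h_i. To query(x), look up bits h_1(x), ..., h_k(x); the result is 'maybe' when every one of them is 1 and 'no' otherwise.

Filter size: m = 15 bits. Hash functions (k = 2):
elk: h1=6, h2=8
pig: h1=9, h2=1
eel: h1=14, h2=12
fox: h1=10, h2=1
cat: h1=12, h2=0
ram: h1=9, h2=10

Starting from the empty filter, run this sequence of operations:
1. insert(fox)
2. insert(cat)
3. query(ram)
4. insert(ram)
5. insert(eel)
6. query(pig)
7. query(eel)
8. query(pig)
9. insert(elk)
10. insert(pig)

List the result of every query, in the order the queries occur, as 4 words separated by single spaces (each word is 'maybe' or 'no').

Answer: no maybe maybe maybe

Derivation:
Start: bits=000000000000000
Op 1: insert fox -> sets bits 1 10 -> bits=010000000010000
Op 2: insert cat -> sets bits 0 12 -> bits=110000000010100
Op 3: query ram -> checks bit9=0, bit10=1 (has a 0) -> no
Op 4: insert ram -> sets bits 9 10 -> bits=110000000110100
Op 5: insert eel -> sets bits 12 14 -> bits=110000000110101
Op 6: query pig -> checks bit1=1, bit9=1 (all 1) -> maybe
Op 7: query eel -> checks bit12=1, bit14=1 (all 1) -> maybe
Op 8: query pig -> checks bit1=1, bit9=1 (all 1) -> maybe
Op 9: insert elk -> sets bits 6 8 -> bits=110000101110101
Op 10: insert pig -> sets bits 1 9 -> bits=110000101110101
Query results in order: no maybe maybe maybe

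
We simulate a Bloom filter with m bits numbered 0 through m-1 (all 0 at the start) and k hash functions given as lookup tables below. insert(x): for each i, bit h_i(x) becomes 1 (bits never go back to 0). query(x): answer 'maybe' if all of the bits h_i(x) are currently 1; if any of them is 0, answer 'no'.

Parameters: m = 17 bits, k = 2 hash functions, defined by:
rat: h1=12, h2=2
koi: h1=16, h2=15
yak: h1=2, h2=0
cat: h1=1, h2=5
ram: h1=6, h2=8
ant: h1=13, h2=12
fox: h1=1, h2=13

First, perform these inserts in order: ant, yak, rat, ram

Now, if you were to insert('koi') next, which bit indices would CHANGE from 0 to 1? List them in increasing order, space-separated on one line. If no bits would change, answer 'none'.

Answer: 15 16

Derivation:
Start: bits=00000000000000000
After insert 'ant': sets bits 12 13 -> bits=00000000000011000
After insert 'yak': sets bits 0 2 -> bits=10100000000011000
After insert 'rat': sets bits 2 12 -> bits=10100000000011000
After insert 'ram': sets bits 6 8 -> bits=10100010100011000
insert 'koi' would touch bits 15 16; currently bit15=0, bit16=0
Bits that are 0 among those (would change 0->1): 15 16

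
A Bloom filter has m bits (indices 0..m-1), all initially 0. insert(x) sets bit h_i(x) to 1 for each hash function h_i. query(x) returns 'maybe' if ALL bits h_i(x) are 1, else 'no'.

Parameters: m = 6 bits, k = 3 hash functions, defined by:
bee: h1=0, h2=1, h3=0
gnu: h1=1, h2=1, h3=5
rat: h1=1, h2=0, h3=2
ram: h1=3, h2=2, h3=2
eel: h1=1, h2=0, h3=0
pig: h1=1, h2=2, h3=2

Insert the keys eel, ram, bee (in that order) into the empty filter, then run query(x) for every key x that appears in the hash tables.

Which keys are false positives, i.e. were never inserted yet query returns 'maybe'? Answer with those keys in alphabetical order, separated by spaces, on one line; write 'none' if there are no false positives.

Start: bits=000000
After insert 'eel': sets bits 0 1 -> bits=110000
After insert 'ram': sets bits 2 3 -> bits=111100
After insert 'bee': sets bits 0 1 -> bits=111100
Not inserted: gnu pig rat — query each against bits=111100:
query gnu: checks bit1=1, bit5=0 (has a 0) -> no => not a false positive
query pig: checks bit1=1, bit2=1 (all 1) -> maybe => FALSE POSITIVE
query rat: checks bit0=1, bit1=1, bit2=1 (all 1) -> maybe => FALSE POSITIVE
False positives (alphabetical): pig rat

Answer: pig rat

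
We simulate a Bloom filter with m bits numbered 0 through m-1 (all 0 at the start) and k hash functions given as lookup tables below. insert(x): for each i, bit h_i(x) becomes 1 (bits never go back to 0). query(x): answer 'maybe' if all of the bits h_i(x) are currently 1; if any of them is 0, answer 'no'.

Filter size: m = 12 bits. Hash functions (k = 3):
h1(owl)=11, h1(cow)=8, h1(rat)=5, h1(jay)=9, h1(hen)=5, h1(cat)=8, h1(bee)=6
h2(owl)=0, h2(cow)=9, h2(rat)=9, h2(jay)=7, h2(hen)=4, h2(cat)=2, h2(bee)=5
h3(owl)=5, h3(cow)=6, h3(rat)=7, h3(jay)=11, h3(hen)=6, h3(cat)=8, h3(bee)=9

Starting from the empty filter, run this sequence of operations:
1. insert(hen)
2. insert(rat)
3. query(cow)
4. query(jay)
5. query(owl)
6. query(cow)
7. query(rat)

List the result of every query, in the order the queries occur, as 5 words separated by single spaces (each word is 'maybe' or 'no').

Answer: no no no no maybe

Derivation:
Start: bits=000000000000
Op 1: insert hen -> sets bits 4 5 6 -> bits=000011100000
Op 2: insert rat -> sets bits 5 7 9 -> bits=000011110100
Op 3: query cow -> checks bit6=1, bit8=0, bit9=1 (has a 0) -> no
Op 4: query jay -> checks bit7=1, bit9=1, bit11=0 (has a 0) -> no
Op 5: query owl -> checks bit0=0, bit5=1, bit11=0 (has a 0) -> no
Op 6: query cow -> checks bit6=1, bit8=0, bit9=1 (has a 0) -> no
Op 7: query rat -> checks bit5=1, bit7=1, bit9=1 (all 1) -> maybe
Query results in order: no no no no maybe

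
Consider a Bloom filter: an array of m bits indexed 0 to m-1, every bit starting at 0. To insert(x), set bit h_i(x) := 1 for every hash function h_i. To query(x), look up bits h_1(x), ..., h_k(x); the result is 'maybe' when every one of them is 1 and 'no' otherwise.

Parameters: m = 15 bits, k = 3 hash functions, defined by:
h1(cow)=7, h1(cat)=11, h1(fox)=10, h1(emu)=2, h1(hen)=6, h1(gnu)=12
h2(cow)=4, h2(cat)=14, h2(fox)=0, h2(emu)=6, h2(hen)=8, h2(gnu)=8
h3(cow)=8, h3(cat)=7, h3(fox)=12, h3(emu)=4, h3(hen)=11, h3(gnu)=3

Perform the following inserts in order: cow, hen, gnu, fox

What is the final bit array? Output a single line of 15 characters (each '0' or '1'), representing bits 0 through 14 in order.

Start: bits=000000000000000
After insert 'cow': sets bits 4 7 8 -> bits=000010011000000
After insert 'hen': sets bits 6 8 11 -> bits=000010111001000
After insert 'gnu': sets bits 3 8 12 -> bits=000110111001100
After insert 'fox': sets bits 0 10 12 -> bits=100110111011100

Answer: 100110111011100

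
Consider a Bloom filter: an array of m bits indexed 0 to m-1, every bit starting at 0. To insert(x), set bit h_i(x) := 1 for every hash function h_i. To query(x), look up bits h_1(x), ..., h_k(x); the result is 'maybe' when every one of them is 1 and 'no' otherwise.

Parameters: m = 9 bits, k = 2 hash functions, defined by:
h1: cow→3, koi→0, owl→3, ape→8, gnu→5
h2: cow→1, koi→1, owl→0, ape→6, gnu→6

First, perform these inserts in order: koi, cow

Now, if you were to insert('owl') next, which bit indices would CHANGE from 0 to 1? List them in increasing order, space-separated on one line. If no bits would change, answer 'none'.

Answer: none

Derivation:
Start: bits=000000000
After insert 'koi': sets bits 0 1 -> bits=110000000
After insert 'cow': sets bits 1 3 -> bits=110100000
insert 'owl' would touch bits 0 3; currently bit0=1, bit3=1
Bits that are 0 among those (would change 0->1): none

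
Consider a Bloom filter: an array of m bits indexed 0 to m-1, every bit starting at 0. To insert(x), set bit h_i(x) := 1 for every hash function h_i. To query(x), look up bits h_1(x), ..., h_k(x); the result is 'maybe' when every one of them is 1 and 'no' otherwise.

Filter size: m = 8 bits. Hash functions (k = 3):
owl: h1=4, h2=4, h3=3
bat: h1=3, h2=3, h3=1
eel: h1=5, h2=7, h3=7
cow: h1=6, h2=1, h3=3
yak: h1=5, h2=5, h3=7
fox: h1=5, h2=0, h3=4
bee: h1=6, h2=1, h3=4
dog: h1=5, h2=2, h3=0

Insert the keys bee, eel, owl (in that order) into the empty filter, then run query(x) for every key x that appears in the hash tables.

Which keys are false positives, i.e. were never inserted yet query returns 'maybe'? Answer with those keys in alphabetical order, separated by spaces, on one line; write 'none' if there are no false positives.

Answer: bat cow yak

Derivation:
Start: bits=00000000
After insert 'bee': sets bits 1 4 6 -> bits=01001010
After insert 'eel': sets bits 5 7 -> bits=01001111
After insert 'owl': sets bits 3 4 -> bits=01011111
Not inserted: bat cow dog fox yak — query each against bits=01011111:
query bat: checks bit1=1, bit3=1 (all 1) -> maybe => FALSE POSITIVE
query cow: checks bit1=1, bit3=1, bit6=1 (all 1) -> maybe => FALSE POSITIVE
query dog: checks bit0=0, bit2=0, bit5=1 (has a 0) -> no => not a false positive
query fox: checks bit0=0, bit4=1, bit5=1 (has a 0) -> no => not a false positive
query yak: checks bit5=1, bit7=1 (all 1) -> maybe => FALSE POSITIVE
False positives (alphabetical): bat cow yak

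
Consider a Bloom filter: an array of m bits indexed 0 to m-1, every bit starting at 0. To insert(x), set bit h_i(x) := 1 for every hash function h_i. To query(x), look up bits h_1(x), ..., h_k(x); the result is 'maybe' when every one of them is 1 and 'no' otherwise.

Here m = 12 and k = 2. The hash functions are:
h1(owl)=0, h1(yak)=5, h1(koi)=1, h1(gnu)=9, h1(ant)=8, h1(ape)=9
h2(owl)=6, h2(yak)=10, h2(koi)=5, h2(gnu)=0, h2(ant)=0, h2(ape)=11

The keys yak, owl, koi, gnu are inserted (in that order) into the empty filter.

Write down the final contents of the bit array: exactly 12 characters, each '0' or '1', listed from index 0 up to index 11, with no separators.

Start: bits=000000000000
After insert 'yak': sets bits 5 10 -> bits=000001000010
After insert 'owl': sets bits 0 6 -> bits=100001100010
After insert 'koi': sets bits 1 5 -> bits=110001100010
After insert 'gnu': sets bits 0 9 -> bits=110001100110

Answer: 110001100110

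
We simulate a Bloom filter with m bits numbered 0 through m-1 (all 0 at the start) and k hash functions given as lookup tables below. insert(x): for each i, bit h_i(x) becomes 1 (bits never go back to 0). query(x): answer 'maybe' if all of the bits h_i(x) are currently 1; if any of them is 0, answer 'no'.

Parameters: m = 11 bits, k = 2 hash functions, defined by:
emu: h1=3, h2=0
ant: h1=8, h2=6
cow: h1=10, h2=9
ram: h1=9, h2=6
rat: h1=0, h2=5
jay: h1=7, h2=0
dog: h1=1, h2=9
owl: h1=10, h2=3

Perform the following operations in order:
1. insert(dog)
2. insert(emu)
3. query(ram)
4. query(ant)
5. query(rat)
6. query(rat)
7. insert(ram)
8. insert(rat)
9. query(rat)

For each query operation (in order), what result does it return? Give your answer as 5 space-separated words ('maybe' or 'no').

Start: bits=00000000000
Op 1: insert dog -> sets bits 1 9 -> bits=01000000010
Op 2: insert emu -> sets bits 0 3 -> bits=11010000010
Op 3: query ram -> checks bit6=0, bit9=1 (has a 0) -> no
Op 4: query ant -> checks bit6=0, bit8=0 (has a 0) -> no
Op 5: query rat -> checks bit0=1, bit5=0 (has a 0) -> no
Op 6: query rat -> checks bit0=1, bit5=0 (has a 0) -> no
Op 7: insert ram -> sets bits 6 9 -> bits=11010010010
Op 8: insert rat -> sets bits 0 5 -> bits=11010110010
Op 9: query rat -> checks bit0=1, bit5=1 (all 1) -> maybe
Query results in order: no no no no maybe

Answer: no no no no maybe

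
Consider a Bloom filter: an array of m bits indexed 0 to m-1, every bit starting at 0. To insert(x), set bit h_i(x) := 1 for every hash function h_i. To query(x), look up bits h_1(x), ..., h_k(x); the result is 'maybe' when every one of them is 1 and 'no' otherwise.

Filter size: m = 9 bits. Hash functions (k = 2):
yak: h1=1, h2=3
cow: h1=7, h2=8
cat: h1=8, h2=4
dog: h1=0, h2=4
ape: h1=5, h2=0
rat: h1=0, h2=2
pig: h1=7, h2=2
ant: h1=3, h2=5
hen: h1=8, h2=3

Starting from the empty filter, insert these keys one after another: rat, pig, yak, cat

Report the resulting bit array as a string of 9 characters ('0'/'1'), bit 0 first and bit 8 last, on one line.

Answer: 111110011

Derivation:
Start: bits=000000000
After insert 'rat': sets bits 0 2 -> bits=101000000
After insert 'pig': sets bits 2 7 -> bits=101000010
After insert 'yak': sets bits 1 3 -> bits=111100010
After insert 'cat': sets bits 4 8 -> bits=111110011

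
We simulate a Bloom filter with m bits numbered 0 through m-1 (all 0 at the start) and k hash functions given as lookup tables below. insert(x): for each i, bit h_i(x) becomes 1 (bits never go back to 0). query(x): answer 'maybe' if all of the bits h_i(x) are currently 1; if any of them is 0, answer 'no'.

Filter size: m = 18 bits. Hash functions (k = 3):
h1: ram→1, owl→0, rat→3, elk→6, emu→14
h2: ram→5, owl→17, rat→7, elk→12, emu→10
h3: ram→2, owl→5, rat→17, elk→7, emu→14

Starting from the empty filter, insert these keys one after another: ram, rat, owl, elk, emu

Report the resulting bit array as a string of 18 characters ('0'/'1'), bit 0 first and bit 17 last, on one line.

Start: bits=000000000000000000
After insert 'ram': sets bits 1 2 5 -> bits=011001000000000000
After insert 'rat': sets bits 3 7 17 -> bits=011101010000000001
After insert 'owl': sets bits 0 5 17 -> bits=111101010000000001
After insert 'elk': sets bits 6 7 12 -> bits=111101110000100001
After insert 'emu': sets bits 10 14 -> bits=111101110010101001

Answer: 111101110010101001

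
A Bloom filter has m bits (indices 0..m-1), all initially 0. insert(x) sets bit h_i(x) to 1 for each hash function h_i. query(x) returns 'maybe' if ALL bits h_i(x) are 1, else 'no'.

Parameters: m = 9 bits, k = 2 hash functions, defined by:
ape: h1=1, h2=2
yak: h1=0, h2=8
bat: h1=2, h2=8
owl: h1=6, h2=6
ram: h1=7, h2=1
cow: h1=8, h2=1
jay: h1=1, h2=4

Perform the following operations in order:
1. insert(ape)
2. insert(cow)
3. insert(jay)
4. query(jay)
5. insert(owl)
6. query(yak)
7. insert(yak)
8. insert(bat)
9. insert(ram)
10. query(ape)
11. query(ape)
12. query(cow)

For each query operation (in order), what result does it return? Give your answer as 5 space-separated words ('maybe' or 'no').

Answer: maybe no maybe maybe maybe

Derivation:
Start: bits=000000000
Op 1: insert ape -> sets bits 1 2 -> bits=011000000
Op 2: insert cow -> sets bits 1 8 -> bits=011000001
Op 3: insert jay -> sets bits 1 4 -> bits=011010001
Op 4: query jay -> checks bit1=1, bit4=1 (all 1) -> maybe
Op 5: insert owl -> sets bits 6 -> bits=011010101
Op 6: query yak -> checks bit0=0, bit8=1 (has a 0) -> no
Op 7: insert yak -> sets bits 0 8 -> bits=111010101
Op 8: insert bat -> sets bits 2 8 -> bits=111010101
Op 9: insert ram -> sets bits 1 7 -> bits=111010111
Op 10: query ape -> checks bit1=1, bit2=1 (all 1) -> maybe
Op 11: query ape -> checks bit1=1, bit2=1 (all 1) -> maybe
Op 12: query cow -> checks bit1=1, bit8=1 (all 1) -> maybe
Query results in order: maybe no maybe maybe maybe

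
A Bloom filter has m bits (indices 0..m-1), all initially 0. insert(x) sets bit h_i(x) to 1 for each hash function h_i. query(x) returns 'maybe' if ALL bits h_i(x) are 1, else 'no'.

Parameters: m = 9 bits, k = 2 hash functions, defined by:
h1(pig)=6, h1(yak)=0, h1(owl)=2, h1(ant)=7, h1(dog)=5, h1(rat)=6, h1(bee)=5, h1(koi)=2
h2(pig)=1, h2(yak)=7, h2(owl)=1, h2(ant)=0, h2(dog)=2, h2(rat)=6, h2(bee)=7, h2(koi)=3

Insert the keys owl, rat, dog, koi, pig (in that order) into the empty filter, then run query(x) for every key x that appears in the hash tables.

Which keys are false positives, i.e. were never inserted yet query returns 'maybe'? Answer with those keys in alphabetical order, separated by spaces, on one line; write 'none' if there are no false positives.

Answer: none

Derivation:
Start: bits=000000000
After insert 'owl': sets bits 1 2 -> bits=011000000
After insert 'rat': sets bits 6 -> bits=011000100
After insert 'dog': sets bits 2 5 -> bits=011001100
After insert 'koi': sets bits 2 3 -> bits=011101100
After insert 'pig': sets bits 1 6 -> bits=011101100
Not inserted: ant bee yak — query each against bits=011101100:
query ant: checks bit0=0, bit7=0 (has a 0) -> no => not a false positive
query bee: checks bit5=1, bit7=0 (has a 0) -> no => not a false positive
query yak: checks bit0=0, bit7=0 (has a 0) -> no => not a false positive
False positives (alphabetical): none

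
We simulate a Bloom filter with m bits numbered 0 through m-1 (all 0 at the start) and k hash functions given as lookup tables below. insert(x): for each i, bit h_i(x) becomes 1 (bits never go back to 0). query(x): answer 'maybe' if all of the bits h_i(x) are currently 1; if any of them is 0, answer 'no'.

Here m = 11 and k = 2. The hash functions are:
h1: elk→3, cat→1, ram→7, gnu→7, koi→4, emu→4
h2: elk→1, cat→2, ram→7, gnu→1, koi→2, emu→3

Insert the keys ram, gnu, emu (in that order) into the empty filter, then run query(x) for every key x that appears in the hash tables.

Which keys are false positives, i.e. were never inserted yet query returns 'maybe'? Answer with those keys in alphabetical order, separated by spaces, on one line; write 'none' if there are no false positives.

Answer: elk

Derivation:
Start: bits=00000000000
After insert 'ram': sets bits 7 -> bits=00000001000
After insert 'gnu': sets bits 1 7 -> bits=01000001000
After insert 'emu': sets bits 3 4 -> bits=01011001000
Not inserted: cat elk koi — query each against bits=01011001000:
query cat: checks bit1=1, bit2=0 (has a 0) -> no => not a false positive
query elk: checks bit1=1, bit3=1 (all 1) -> maybe => FALSE POSITIVE
query koi: checks bit2=0, bit4=1 (has a 0) -> no => not a false positive
False positives (alphabetical): elk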